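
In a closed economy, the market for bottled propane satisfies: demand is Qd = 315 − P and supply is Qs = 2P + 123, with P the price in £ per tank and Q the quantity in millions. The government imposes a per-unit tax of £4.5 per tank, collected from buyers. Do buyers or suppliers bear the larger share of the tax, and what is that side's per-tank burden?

Without the tax, 315 − P = 2P + 123 gives 3P = 192, so P* = £64 and Q* = 251.
With the tax collected from buyers, demand (in seller-price terms) shifts: Qd = 315 − (P + 4.5).
Solving gives Q = 248 with buyers paying £67 and suppliers receiving £62.5 (the £4.5 wedge).
Per-tank burden: buyers £3, suppliers £1.5.
Buyers take the larger share because demand is less price-elastic here (demand slope 1 vs supply slope 2).
The less price-elastic side of the market bears the larger share of a per-unit tax.

Buyers bear the larger share: £3 per tank.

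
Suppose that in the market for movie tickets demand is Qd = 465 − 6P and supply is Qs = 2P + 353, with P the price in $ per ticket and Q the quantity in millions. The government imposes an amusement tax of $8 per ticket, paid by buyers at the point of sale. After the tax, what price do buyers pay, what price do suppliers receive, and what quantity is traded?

Buyers pay $16; suppliers receive $8; quantity = 369.

Without the tax, 465 − 6P = 2P + 353 gives 8P = 112, so P* = $14 and Q* = 381.
With the tax collected from buyers, demand (in seller-price terms) shifts: Qd = 465 − 6(P + 8).
Solving gives Q = 369 with buyers paying $16 and suppliers receiving $8 (the $8 wedge).
The less price-elastic side of the market bears the larger share of a per-unit tax.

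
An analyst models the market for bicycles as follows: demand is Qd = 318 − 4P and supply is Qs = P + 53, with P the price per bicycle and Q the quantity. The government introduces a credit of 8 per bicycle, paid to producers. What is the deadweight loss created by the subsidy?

Before the subsidy: set 318 − 4P = P + 53 → P* = 53, Q* = 106.
With a per-unit subsidy paid to producers, each receives P + 8 per unit sold, so supply becomes Qs = (P + 8) + 53.
Solving gives Q = 112.4 with buyers paying 51.4 and producers receiving 59.4 (the 8 wedge).
Quantity rises by |ΔQ| = |106 − 112.4| = 6.4.
DWL = ½ · t · |ΔQ| = ½ · 8 · 6.4 = 25.6.

Deadweight loss = 25.6.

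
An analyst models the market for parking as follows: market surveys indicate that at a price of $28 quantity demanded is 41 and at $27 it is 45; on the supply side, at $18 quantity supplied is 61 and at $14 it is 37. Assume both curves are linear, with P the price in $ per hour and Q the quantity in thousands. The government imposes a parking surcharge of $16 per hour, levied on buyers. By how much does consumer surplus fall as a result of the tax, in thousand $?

Consumer surplus falls by $516.48 thousand.

Demand slope: (45 − 41)/(27 − 28) = -4, so Qd = 153 − 4P.
Supply slope: (37 − 61)/(14 − 18) = 6, so Qs = 6P − 47.
Before the tax: set 153 − 4P = 6P − 47 → P* = $20, Q* = 73.
With the tax collected from buyers, demand (in seller-price terms) shifts: Qd = 153 − 4(P + 16).
New equilibrium: buyers pay $29.6, sellers receive $13.6, Q = 34.6. (Wedge: Pb − Ps = 16.)
ΔCS is the trapezoid between Q = 34.6 and Q = 73 of height $9.6: ½ · (73 + 34.6) · 9.6 = $516.48.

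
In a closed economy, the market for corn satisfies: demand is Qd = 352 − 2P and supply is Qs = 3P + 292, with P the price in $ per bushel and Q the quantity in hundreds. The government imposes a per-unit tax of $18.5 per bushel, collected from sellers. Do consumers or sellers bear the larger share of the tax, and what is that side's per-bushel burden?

Without the tax, 352 − 2P = 3P + 292 gives 5P = 60, so P* = $12 and Q* = 328.
With the tax collected from sellers, supply shifts: Qs = 3(P − 18.5) + 292.
Solving gives Q = 305.8 with consumers paying $23.1 and sellers receiving $4.6 (the $18.5 wedge).
Per-bushel burden: consumers $11.1, sellers $7.4.
Consumers take the larger share because demand is less price-elastic here (demand slope 2 vs supply slope 3).
The less price-elastic side of the market bears the larger share of a per-unit tax.

Consumers bear the larger share: $11.1 per bushel.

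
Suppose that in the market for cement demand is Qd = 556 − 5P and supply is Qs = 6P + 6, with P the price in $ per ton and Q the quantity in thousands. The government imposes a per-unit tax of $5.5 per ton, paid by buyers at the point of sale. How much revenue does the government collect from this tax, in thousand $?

Tax revenue = $1600.5 thousand.

Before the tax: set 556 − 5P = 6P + 6 → P* = $50, Q* = 306.
With the tax collected from buyers, demand (in seller-price terms) shifts: Qd = 556 − 5(P + 5.5).
New equilibrium: buyers pay $53, suppliers receive $47.5, Q = 291. (Wedge: Pb − Ps = 5.5.)
Revenue = t · Q = 5.5 · 291 = $1600.5.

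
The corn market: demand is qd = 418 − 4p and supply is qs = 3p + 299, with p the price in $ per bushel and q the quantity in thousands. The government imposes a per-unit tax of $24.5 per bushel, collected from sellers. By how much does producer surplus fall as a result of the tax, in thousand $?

Producer surplus falls by $4606 thousand.

Without the tax, 418 − 4p = 3p + 299 gives 7p = 119, so p* = $17 and q* = 350.
With the tax collected from sellers, supply shifts: qs = 3(p − 24.5) + 299.
Solving gives q = 308 with buyers paying $27.5 and sellers receiving $3 (the $24.5 wedge).
ΔPS is the trapezoid between Q = 308 and Q = 350 of height $14: ½ · (350 + 308) · 14 = $4606.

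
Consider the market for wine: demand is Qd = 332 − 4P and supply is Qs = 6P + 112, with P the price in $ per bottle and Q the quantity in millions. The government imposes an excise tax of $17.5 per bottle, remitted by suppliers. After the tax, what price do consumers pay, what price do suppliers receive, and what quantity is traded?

Before the tax: set 332 − 4P = 6P + 112 → P* = $22, Q* = 244.
With the tax collected from suppliers, supply shifts: Qs = 6(P − 17.5) + 112.
Solving gives Q = 202 with consumers paying $32.5 and suppliers receiving $15 (the $17.5 wedge).
The less price-elastic side of the market bears the larger share of a per-unit tax.

Consumers pay $32.5; suppliers receive $15; quantity = 202.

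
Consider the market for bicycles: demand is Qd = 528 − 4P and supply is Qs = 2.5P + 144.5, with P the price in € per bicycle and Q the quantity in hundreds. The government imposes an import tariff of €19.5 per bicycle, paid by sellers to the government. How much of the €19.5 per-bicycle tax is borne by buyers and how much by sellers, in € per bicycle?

Without the tax, 528 − 4P = 2.5P + 144.5 gives 6.5P = 383.5, so P* = €59 and Q* = 292.
With the tax collected from sellers, supply shifts: Qs = 2.5(P − 19.5) + 144.5.
New equilibrium: buyers pay €66.5, sellers receive €47, Q = 262. (Wedge: Pb − Ps = 19.5.)
Burden on buyers: €7.5; on sellers: €12. (They sum to €19.5.)
The less price-elastic side of the market bears the larger share of a per-unit tax.

Buyers bear €7.5 per bicycle; sellers bear €12 per bicycle.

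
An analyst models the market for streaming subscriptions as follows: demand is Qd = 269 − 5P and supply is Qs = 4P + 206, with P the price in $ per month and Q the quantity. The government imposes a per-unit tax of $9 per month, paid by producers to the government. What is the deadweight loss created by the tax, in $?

Before the tax: set 269 − 5P = 4P + 206 → P* = $7, Q* = 234.
With the tax collected from producers, supply shifts: Qs = 4(P − 9) + 206.
New equilibrium: consumers pay $11, producers receive $2, Q = 214. (Wedge: Pb − Ps = 9.)
Quantity falls by |ΔQ| = |234 − 214| = 20.
DWL = ½ · t · |ΔQ| = ½ · 9 · 20 = $90.

Deadweight loss = $90.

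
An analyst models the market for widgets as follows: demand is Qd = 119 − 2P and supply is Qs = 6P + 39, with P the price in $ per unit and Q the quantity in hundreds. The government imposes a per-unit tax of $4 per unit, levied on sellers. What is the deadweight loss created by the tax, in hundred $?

Before the tax: set 119 − 2P = 6P + 39 → P* = $10, Q* = 99.
With the tax collected from sellers, supply shifts: Qs = 6(P − 4) + 39.
New equilibrium: buyers pay $13, sellers receive $9, Q = 93. (Wedge: Pb − Ps = 4.)
Quantity falls by |ΔQ| = |99 − 93| = 6.
DWL = ½ · t · |ΔQ| = ½ · 4 · 6 = $12.

Deadweight loss = $12 hundred.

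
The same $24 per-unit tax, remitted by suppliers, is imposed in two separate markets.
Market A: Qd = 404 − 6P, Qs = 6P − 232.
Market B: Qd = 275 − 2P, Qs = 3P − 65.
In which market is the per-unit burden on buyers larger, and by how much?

Market A: pre-tax P* = $53, Q* = 86; post-tax Q = 14; per-unit burden on buyers = $12.
Market B: pre-tax P* = $68, Q* = 139; post-tax Q = 110.2; per-unit burden on buyers = $14.4.
Difference: $12 vs $14.4 → market B is larger by $2.4.

Market B, by $2.4.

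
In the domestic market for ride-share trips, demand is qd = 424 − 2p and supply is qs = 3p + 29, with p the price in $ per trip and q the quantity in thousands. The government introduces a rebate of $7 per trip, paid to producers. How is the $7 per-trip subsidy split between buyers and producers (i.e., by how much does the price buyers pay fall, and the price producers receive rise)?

Buyers gain $4.2 per trip; producers gain $2.8 per trip.

Before the subsidy: set 424 − 2p = 3p + 29 → p* = $79, q* = 266.
With a per-unit subsidy paid to producers, each receives p + 7 per unit sold, so supply becomes qs = 3(p + 7) + 29.
New equilibrium: buyers pay $74.8, producers receive $81.8, q = 274.4. (Wedge: pb − ps = −7.)
Gain to buyers: $4.2; to producers: $2.8. (They sum to $7.)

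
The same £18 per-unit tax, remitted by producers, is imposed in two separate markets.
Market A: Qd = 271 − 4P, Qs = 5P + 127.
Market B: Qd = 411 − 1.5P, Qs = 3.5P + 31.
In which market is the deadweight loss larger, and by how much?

Market A: pre-tax P* = £16, Q* = 207; post-tax Q = 167; deadweight loss = £360.
Market B: pre-tax P* = £76, Q* = 297; post-tax Q = 278.1; deadweight loss = £170.1.
Difference: £360 vs £170.1 → market A is larger by £189.9.

Market A, by £189.9.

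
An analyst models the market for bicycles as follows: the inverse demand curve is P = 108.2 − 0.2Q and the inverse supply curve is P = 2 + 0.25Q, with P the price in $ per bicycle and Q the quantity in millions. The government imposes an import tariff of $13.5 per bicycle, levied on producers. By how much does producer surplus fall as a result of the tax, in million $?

Inverting to Q(P) form: Qd = 541 − 5P; Qs = 4P − 8.
Without the tax, 541 − 5P = 4P − 8 gives 9P = 549, so P* = $61 and Q* = 236.
With the tax collected from producers, supply shifts: Qs = 4(P − 13.5) − 8.
Solving gives Q = 206 with buyers paying $67 and producers receiving $53.5 (the $13.5 wedge).
ΔPS is the trapezoid between Q = 206 and Q = 236 of height $7.5: ½ · (236 + 206) · 7.5 = $1657.5.

Producer surplus falls by $1657.5 million.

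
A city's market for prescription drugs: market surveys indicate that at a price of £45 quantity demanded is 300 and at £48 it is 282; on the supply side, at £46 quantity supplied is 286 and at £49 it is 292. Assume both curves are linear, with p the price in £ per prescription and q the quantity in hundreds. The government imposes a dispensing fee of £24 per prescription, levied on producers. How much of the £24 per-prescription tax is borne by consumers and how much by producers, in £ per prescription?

Consumers bear £6 per prescription; producers bear £18 per prescription.

Demand slope: (282 − 300)/(48 − 45) = -6, so qd = 570 − 6p.
Supply slope: (292 − 286)/(49 − 46) = 2, so qs = 2p + 194.
Before the tax: set 570 − 6p = 2p + 194 → p* = £47, q* = 288.
With the tax collected from producers, supply shifts: qs = 2(p − 24) + 194.
Solving gives q = 252 with consumers paying £53 and producers receiving £29 (the £24 wedge).
Burden on consumers: £6; on producers: £18. (They sum to £24.)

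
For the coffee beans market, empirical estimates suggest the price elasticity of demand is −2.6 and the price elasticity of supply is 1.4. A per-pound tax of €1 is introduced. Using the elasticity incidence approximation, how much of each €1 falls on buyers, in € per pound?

Buyers bear ≈ €0.35 per pound.

Incidence ratio: buyers' share ≈ εs / (εs + |εd|) = 1.4 / (1.4 + 2.6) = 0.35.
So buyers bear ≈ 0.35 × €1 = €0.35; suppliers bear €0.65.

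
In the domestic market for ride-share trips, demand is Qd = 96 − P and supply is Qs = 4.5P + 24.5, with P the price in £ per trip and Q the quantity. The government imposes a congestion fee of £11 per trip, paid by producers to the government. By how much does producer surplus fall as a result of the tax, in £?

Before the tax: set 96 − P = 4.5P + 24.5 → P* = £13, Q* = 83.
With the tax collected from producers, supply shifts: Qs = 4.5(P − 11) + 24.5.
Solving gives Q = 74 with buyers paying £22 and producers receiving £11 (the £11 wedge).
ΔPS is the trapezoid between Q = 74 and Q = 83 of height £2: ½ · (83 + 74) · 2 = £157.

Producer surplus falls by £157.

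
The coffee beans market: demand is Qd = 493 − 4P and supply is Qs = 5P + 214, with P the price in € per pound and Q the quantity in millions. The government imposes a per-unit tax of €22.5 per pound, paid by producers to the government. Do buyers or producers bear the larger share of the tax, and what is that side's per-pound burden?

Buyers bear the larger share: €12.5 per pound.

Before the tax: set 493 − 4P = 5P + 214 → P* = €31, Q* = 369.
With the tax collected from producers, supply shifts: Qs = 5(P − 22.5) + 214.
Solving gives Q = 319 with buyers paying €43.5 and producers receiving €21 (the €22.5 wedge).
Per-pound burden: buyers €12.5, producers €10.
Buyers take the larger share because demand is less price-elastic here (demand slope 4 vs supply slope 5).
The less price-elastic side of the market bears the larger share of a per-unit tax.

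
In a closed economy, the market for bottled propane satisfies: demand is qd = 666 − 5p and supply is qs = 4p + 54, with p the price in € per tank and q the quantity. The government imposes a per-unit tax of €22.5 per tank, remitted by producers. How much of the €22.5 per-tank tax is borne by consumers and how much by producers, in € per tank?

Before the tax: set 666 − 5p = 4p + 54 → p* = €68, q* = 326.
With the tax collected from producers, supply shifts: qs = 4(p − 22.5) + 54.
Solving gives q = 276 with consumers paying €78 and producers receiving €55.5 (the €22.5 wedge).
Burden on consumers: €10; on producers: €12.5. (They sum to €22.5.)

Consumers bear €10 per tank; producers bear €12.5 per tank.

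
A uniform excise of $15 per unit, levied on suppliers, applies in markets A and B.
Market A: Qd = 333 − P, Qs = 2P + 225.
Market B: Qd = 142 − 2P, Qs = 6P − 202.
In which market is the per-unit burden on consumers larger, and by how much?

Market B, by $1.25.

Market A: pre-tax P* = $36, Q* = 297; post-tax Q = 287; per-unit burden on consumers = $10.
Market B: pre-tax P* = $43, Q* = 56; post-tax Q = 33.5; per-unit burden on consumers = $11.25.
Difference: $10 vs $11.25 → market B is larger by $1.25.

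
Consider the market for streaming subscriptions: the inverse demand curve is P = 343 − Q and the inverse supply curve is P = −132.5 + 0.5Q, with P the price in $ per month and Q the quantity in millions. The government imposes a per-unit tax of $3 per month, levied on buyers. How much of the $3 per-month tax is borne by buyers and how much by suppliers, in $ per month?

Inverting to Q(P) form: Qd = 343 − P; Qs = 2P + 265.
Before the tax: set 343 − P = 2P + 265 → P* = $26, Q* = 317.
With the tax collected from buyers, demand (in seller-price terms) shifts: Qd = 343 − (P + 3).
Solving gives Q = 315 with buyers paying $28 and suppliers receiving $25 (the $3 wedge).
Burden on buyers: $2; on suppliers: $1. (They sum to $3.)
The less price-elastic side of the market bears the larger share of a per-unit tax.

Buyers bear $2 per month; suppliers bear $1 per month.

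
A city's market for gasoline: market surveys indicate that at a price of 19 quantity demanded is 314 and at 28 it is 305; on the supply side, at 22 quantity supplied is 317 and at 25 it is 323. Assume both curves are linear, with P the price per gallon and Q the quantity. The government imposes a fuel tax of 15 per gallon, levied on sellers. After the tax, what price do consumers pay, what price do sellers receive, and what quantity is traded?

Demand slope: (305 − 314)/(28 − 19) = -1, so Qd = 333 − P.
Supply slope: (323 − 317)/(25 − 22) = 2, so Qs = 2P + 273.
Without the tax, 333 − P = 2P + 273 gives 3P = 60, so P* = 20 and Q* = 313.
With the tax collected from sellers, supply shifts: Qs = 2(P − 15) + 273.
New equilibrium: consumers pay 30, sellers receive 15, Q = 303. (Wedge: Pb − Ps = 15.)
The less price-elastic side of the market bears the larger share of a per-unit tax.

Consumers pay 30; sellers receive 15; quantity = 303.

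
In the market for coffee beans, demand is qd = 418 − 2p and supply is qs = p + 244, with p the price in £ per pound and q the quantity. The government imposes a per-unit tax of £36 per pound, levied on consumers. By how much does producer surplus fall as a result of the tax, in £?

Producer surplus falls by £6960.

Without the tax, 418 − 2p = p + 244 gives 3p = 174, so p* = £58 and q* = 302.
With the tax collected from consumers, demand (in seller-price terms) shifts: qd = 418 − 2(p + 36).
New equilibrium: consumers pay £70, producers receive £34, q = 278. (Wedge: pb − ps = 36.)
ΔPS is the trapezoid between Q = 278 and Q = 302 of height £24: ½ · (302 + 278) · 24 = £6960.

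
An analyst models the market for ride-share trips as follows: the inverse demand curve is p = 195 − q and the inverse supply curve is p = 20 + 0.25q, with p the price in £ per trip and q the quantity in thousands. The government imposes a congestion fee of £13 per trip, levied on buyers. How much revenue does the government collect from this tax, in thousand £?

Rewrite in direct form: qd = 195 − p and qs = 4p − 80.
Without the tax, 195 − p = 4p − 80 gives 5p = 275, so p* = £55 and q* = 140.
With the tax collected from buyers, demand (in seller-price terms) shifts: qd = 195 − (p + 13).
Solving gives q = 129.6 with buyers paying £65.4 and suppliers receiving £52.4 (the £13 wedge).
Revenue = t · Q = 13 · 129.6 = £1684.8.

Tax revenue = £1684.8 thousand.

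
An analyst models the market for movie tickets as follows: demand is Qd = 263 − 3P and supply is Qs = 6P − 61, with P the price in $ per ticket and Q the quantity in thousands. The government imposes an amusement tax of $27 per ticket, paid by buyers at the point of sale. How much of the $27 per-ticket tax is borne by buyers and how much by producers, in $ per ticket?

Buyers bear $18 per ticket; producers bear $9 per ticket.

Before the tax: set 263 − 3P = 6P − 61 → P* = $36, Q* = 155.
With the tax collected from buyers, demand (in seller-price terms) shifts: Qd = 263 − 3(P + 27).
Solving gives Q = 101 with buyers paying $54 and producers receiving $27 (the $27 wedge).
Burden on buyers: $18; on producers: $9. (They sum to $27.)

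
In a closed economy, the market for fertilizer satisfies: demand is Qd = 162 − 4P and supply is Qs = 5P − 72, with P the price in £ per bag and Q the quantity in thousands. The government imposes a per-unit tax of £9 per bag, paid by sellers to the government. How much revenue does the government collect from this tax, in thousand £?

Tax revenue = £342 thousand.

Without the tax, 162 − 4P = 5P − 72 gives 9P = 234, so P* = £26 and Q* = 58.
With the tax collected from sellers, supply shifts: Qs = 5(P − 9) − 72.
Solving gives Q = 38 with consumers paying £31 and sellers receiving £22 (the £9 wedge).
Revenue = t · Q = 9 · 38 = £342.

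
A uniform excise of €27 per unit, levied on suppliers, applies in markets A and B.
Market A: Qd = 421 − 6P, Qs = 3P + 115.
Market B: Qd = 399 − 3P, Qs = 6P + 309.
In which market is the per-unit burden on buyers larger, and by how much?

Market B, by €9.

Market A: pre-tax P* = €34, Q* = 217; post-tax Q = 163; per-unit burden on buyers = €9.
Market B: pre-tax P* = €10, Q* = 369; post-tax Q = 315; per-unit burden on buyers = €18.
Difference: €9 vs €18 → market B is larger by €9.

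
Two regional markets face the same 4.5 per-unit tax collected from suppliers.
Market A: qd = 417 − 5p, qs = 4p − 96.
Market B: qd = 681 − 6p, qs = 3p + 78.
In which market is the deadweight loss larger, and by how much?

Market A: pre-tax p* = 57, q* = 132; post-tax q = 122; deadweight loss = 22.5.
Market B: pre-tax p* = 67, q* = 279; post-tax q = 270; deadweight loss = 20.25.
Difference: 22.5 vs 20.25 → market A is larger by 2.25.

Market A, by 2.25.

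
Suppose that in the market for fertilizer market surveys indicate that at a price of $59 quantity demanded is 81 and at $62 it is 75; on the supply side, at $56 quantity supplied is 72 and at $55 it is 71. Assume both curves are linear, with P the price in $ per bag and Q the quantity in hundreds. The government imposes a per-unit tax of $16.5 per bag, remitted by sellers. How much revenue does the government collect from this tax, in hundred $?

Tax revenue = $1089 hundred.

Demand slope: (75 − 81)/(62 − 59) = -2, so Qd = 199 − 2P.
Supply slope: (71 − 72)/(55 − 56) = 1, so Qs = P + 16.
Before the tax: set 199 − 2P = P + 16 → P* = $61, Q* = 77.
With the tax collected from sellers, supply shifts: Qs = (P − 16.5) + 16.
New equilibrium: buyers pay $66.5, sellers receive $50, Q = 66. (Wedge: Pb − Ps = 16.5.)
Revenue = t · Q = 16.5 · 66 = $1089.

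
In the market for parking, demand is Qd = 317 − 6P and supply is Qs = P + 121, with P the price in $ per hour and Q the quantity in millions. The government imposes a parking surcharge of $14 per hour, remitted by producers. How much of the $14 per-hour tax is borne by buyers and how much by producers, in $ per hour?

Without the tax, 317 − 6P = P + 121 gives 7P = 196, so P* = $28 and Q* = 149.
With the tax collected from producers, supply shifts: Qs = (P − 14) + 121.
New equilibrium: buyers pay $30, producers receive $16, Q = 137. (Wedge: Pb − Ps = 14.)
Burden on buyers: $2; on producers: $12. (They sum to $14.)
The less price-elastic side of the market bears the larger share of a per-unit tax.

Buyers bear $2 per hour; producers bear $12 per hour.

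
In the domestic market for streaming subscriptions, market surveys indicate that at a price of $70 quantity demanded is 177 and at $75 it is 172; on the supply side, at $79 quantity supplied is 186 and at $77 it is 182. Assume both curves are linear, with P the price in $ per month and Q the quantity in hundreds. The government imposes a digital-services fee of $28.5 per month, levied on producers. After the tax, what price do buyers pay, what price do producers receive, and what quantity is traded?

Demand slope: (172 − 177)/(75 − 70) = -1, so Qd = 247 − P.
Supply slope: (182 − 186)/(77 − 79) = 2, so Qs = 2P + 28.
Before the tax: set 247 − P = 2P + 28 → P* = $73, Q* = 174.
With the tax collected from producers, supply shifts: Qs = 2(P − 28.5) + 28.
New equilibrium: buyers pay $92, producers receive $63.5, Q = 155. (Wedge: Pb − Ps = 28.5.)
The less price-elastic side of the market bears the larger share of a per-unit tax.

Buyers pay $92; producers receive $63.5; quantity = 155.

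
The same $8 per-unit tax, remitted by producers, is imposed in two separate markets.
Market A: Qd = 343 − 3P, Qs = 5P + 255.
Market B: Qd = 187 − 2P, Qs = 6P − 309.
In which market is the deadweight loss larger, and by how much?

Market A: pre-tax P* = $11, Q* = 310; post-tax Q = 295; deadweight loss = $60.
Market B: pre-tax P* = $62, Q* = 63; post-tax Q = 51; deadweight loss = $48.
Difference: $60 vs $48 → market A is larger by $12.

Market A, by $12.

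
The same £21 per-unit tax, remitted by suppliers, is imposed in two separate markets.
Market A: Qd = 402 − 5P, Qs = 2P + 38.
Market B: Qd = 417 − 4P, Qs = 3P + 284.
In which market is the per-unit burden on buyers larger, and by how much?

Market B, by £3.

Market A: pre-tax P* = £52, Q* = 142; post-tax Q = 112; per-unit burden on buyers = £6.
Market B: pre-tax P* = £19, Q* = 341; post-tax Q = 305; per-unit burden on buyers = £9.
Difference: £6 vs £9 → market B is larger by £3.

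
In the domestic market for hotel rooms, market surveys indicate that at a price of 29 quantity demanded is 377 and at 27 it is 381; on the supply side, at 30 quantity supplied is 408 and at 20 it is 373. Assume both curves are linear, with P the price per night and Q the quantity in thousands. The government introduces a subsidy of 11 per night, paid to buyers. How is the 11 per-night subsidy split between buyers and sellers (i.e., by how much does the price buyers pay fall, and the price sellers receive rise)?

Demand slope: (381 − 377)/(27 − 29) = -2, so Qd = 435 − 2P.
Supply slope: (373 − 408)/(20 − 30) = 3.5, so Qs = 3.5P + 303.
Without the subsidy, 435 − 2P = 3.5P + 303 gives 5.5P = 132, so P* = 24 and Q* = 387.
With a per-unit subsidy paid to buyers, each effectively pays P − 11, so demand becomes Qd = 435 − 2(P − 11).
New equilibrium: buyers pay 17, sellers receive 28, Q = 401. (Wedge: Pb − Ps = −11.)
Gain to buyers: 7; to sellers: 4. (They sum to 11.)

Buyers gain 7 per night; sellers gain 4 per night.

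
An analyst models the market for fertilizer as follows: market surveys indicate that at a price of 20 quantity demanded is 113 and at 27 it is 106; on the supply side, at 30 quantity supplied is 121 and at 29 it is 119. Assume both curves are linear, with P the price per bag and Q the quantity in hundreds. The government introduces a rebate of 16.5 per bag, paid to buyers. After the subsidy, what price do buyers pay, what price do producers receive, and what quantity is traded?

Demand slope: (106 − 113)/(27 − 20) = -1, so Qd = 133 − P.
Supply slope: (119 − 121)/(29 − 30) = 2, so Qs = 2P + 61.
Before the subsidy: set 133 − P = 2P + 61 → P* = 24, Q* = 109.
With a per-unit subsidy paid to buyers, each effectively pays P − 16.5, so demand becomes Qd = 133 − (P − 16.5).
Solving gives Q = 120 with buyers paying 13 and producers receiving 29.5 (the 16.5 wedge).

Buyers pay 13; producers receive 29.5; quantity = 120.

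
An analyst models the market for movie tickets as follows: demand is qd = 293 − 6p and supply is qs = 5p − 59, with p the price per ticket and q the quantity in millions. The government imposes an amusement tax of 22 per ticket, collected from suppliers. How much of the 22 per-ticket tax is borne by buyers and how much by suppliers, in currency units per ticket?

Buyers bear 10 per ticket; suppliers bear 12 per ticket.

Before the tax: set 293 − 6p = 5p − 59 → p* = 32, q* = 101.
With the tax collected from suppliers, supply shifts: qs = 5(p − 22) − 59.
Solving gives q = 41 with buyers paying 42 and suppliers receiving 20 (the 22 wedge).
Burden on buyers: 10; on suppliers: 12. (They sum to 22.)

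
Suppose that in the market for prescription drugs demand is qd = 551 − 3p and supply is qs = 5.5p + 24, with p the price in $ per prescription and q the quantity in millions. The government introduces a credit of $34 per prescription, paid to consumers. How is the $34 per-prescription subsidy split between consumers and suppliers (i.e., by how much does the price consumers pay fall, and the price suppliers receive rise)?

Before the subsidy: set 551 − 3p = 5.5p + 24 → p* = $62, q* = 365.
With a per-unit subsidy paid to consumers, each effectively pays p − 34, so demand becomes qd = 551 − 3(p − 34).
New equilibrium: consumers pay $40, suppliers receive $74, q = 431. (Wedge: pb − ps = −34.)
Gain to consumers: $22; to suppliers: $12. (They sum to $34.)

Consumers gain $22 per prescription; suppliers gain $12 per prescription.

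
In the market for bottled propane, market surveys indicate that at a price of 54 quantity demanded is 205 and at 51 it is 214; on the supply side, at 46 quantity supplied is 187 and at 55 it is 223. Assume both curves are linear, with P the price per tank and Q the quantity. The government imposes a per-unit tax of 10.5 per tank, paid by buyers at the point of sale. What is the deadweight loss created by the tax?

Deadweight loss = 94.5.

Demand slope: (214 − 205)/(51 − 54) = -3, so Qd = 367 − 3P.
Supply slope: (223 − 187)/(55 − 46) = 4, so Qs = 4P + 3.
Before the tax: set 367 − 3P = 4P + 3 → P* = 52, Q* = 211.
With the tax collected from buyers, demand (in seller-price terms) shifts: Qd = 367 − 3(P + 10.5).
Solving gives Q = 193 with buyers paying 58 and sellers receiving 47.5 (the 10.5 wedge).
Quantity falls by |ΔQ| = |211 − 193| = 18.
DWL = ½ · t · |ΔQ| = ½ · 10.5 · 18 = 94.5.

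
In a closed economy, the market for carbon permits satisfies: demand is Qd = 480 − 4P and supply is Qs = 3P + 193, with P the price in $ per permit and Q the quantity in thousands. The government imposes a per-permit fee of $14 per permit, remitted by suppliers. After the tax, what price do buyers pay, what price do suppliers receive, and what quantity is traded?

Before the tax: set 480 − 4P = 3P + 193 → P* = $41, Q* = 316.
With the tax collected from suppliers, supply shifts: Qs = 3(P − 14) + 193.
Solving gives Q = 292 with buyers paying $47 and suppliers receiving $33 (the $14 wedge).

Buyers pay $47; suppliers receive $33; quantity = 292.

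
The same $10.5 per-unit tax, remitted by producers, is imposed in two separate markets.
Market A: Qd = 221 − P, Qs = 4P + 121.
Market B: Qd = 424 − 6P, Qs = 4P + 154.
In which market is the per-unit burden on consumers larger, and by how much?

Market A: pre-tax P* = $20, Q* = 201; post-tax Q = 192.6; per-unit burden on consumers = $8.4.
Market B: pre-tax P* = $27, Q* = 262; post-tax Q = 236.8; per-unit burden on consumers = $4.2.
Difference: $8.4 vs $4.2 → market A is larger by $4.2.

Market A, by $4.2.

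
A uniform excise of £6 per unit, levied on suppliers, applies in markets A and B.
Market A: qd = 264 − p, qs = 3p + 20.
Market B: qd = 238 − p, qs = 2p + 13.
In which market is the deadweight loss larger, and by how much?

Market A: pre-tax p* = £61, q* = 203; post-tax q = 198.5; deadweight loss = £13.5.
Market B: pre-tax p* = £75, q* = 163; post-tax q = 159; deadweight loss = £12.
Difference: £13.5 vs £12 → market A is larger by £1.5.

Market A, by £1.5.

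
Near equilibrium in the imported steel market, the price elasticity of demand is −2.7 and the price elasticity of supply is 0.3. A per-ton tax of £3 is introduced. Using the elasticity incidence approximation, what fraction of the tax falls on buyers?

Incidence ratio: buyers' share ≈ εs / (εs + |εd|) = 0.3 / (0.3 + 2.7) = 0.1.
Supply is the less elastic side, so buyers bear the smaller share.

Buyers' share ≈ 0.1.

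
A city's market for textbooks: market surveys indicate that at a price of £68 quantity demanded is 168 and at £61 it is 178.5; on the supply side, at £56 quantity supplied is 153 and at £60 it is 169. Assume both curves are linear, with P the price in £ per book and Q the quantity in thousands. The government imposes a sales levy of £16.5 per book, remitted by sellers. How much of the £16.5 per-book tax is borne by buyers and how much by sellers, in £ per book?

Buyers bear £12 per book; sellers bear £4.5 per book.

Demand slope: (178.5 − 168)/(61 − 68) = -1.5, so Qd = 270 − 1.5P.
Supply slope: (169 − 153)/(60 − 56) = 4, so Qs = 4P − 71.
Before the tax: set 270 − 1.5P = 4P − 71 → P* = £62, Q* = 177.
With the tax collected from sellers, supply shifts: Qs = 4(P − 16.5) − 71.
Solving gives Q = 159 with buyers paying £74 and sellers receiving £57.5 (the £16.5 wedge).
Burden on buyers: £12; on sellers: £4.5. (They sum to £16.5.)
The less price-elastic side of the market bears the larger share of a per-unit tax.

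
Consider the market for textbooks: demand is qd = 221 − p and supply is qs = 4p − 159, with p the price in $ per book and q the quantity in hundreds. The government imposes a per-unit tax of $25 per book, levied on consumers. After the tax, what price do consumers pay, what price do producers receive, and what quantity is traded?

Without the tax, 221 − p = 4p − 159 gives 5p = 380, so p* = $76 and q* = 145.
With the tax collected from consumers, demand (in seller-price terms) shifts: qd = 221 − (p + 25).
Solving gives q = 125 with consumers paying $96 and producers receiving $71 (the $25 wedge).

Consumers pay $96; producers receive $71; quantity = 125.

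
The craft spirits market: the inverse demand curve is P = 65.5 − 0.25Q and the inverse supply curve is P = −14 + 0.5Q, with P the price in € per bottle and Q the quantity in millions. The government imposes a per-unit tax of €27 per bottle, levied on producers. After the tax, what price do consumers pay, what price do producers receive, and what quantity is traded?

Rewrite in direct form: Qd = 262 − 4P and Qs = 2P + 28.
Without the tax, 262 − 4P = 2P + 28 gives 6P = 234, so P* = €39 and Q* = 106.
With the tax collected from producers, supply shifts: Qs = 2(P − 27) + 28.
New equilibrium: consumers pay €48, producers receive €21, Q = 70. (Wedge: Pb − Ps = 27.)
The less price-elastic side of the market bears the larger share of a per-unit tax.

Consumers pay €48; producers receive €21; quantity = 70.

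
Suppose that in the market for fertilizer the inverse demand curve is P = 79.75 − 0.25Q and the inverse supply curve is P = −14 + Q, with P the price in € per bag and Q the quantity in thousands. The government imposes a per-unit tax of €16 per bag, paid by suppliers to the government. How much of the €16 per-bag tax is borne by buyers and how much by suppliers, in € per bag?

Rewrite in direct form: Qd = 319 − 4P and Qs = P + 14.
Before the tax: set 319 − 4P = P + 14 → P* = €61, Q* = 75.
With the tax collected from suppliers, supply shifts: Qs = (P − 16) + 14.
New equilibrium: buyers pay €64.2, suppliers receive €48.2, Q = 62.2. (Wedge: Pb − Ps = 16.)
Burden on buyers: €3.2; on suppliers: €12.8. (They sum to €16.)

Buyers bear €3.2 per bag; suppliers bear €12.8 per bag.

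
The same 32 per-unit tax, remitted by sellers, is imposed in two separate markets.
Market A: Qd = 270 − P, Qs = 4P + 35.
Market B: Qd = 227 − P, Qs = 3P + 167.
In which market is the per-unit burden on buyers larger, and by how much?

Market A: pre-tax P* = 47, Q* = 223; post-tax Q = 197.4; per-unit burden on buyers = 25.6.
Market B: pre-tax P* = 15, Q* = 212; post-tax Q = 188; per-unit burden on buyers = 24.
Difference: 25.6 vs 24 → market A is larger by 1.6.

Market A, by 1.6.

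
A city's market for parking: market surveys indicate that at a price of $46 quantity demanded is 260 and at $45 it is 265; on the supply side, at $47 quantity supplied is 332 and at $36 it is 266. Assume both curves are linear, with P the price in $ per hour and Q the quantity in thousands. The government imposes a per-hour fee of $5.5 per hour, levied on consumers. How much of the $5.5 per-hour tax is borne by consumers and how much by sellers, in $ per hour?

Consumers bear $3 per hour; sellers bear $2.5 per hour.

Demand slope: (265 − 260)/(45 − 46) = -5, so Qd = 490 − 5P.
Supply slope: (266 − 332)/(36 − 47) = 6, so Qs = 6P + 50.
Before the tax: set 490 − 5P = 6P + 50 → P* = $40, Q* = 290.
With the tax collected from consumers, demand (in seller-price terms) shifts: Qd = 490 − 5(P + 5.5).
New equilibrium: consumers pay $43, sellers receive $37.5, Q = 275. (Wedge: Pb − Ps = 5.5.)
Burden on consumers: $3; on sellers: $2.5. (They sum to $5.5.)
The less price-elastic side of the market bears the larger share of a per-unit tax.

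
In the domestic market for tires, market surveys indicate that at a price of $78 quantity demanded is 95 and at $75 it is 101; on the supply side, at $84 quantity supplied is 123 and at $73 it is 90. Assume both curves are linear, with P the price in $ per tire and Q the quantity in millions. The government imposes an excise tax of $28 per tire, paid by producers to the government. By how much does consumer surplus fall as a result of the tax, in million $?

Consumer surplus falls by $1380.96 million.

Demand slope: (101 − 95)/(75 − 78) = -2, so Qd = 251 − 2P.
Supply slope: (90 − 123)/(73 − 84) = 3, so Qs = 3P − 129.
Before the tax: set 251 − 2P = 3P − 129 → P* = $76, Q* = 99.
With the tax collected from producers, supply shifts: Qs = 3(P − 28) − 129.
Solving gives Q = 65.4 with buyers paying $92.8 and producers receiving $64.8 (the $28 wedge).
ΔCS is the trapezoid between Q = 65.4 and Q = 99 of height $16.8: ½ · (99 + 65.4) · 16.8 = $1380.96.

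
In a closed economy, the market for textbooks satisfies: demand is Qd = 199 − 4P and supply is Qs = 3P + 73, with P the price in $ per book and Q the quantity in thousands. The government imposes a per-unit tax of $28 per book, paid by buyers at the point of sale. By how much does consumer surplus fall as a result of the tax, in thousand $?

Without the tax, 199 − 4P = 3P + 73 gives 7P = 126, so P* = $18 and Q* = 127.
With the tax collected from buyers, demand (in seller-price terms) shifts: Qd = 199 − 4(P + 28).
New equilibrium: buyers pay $30, suppliers receive $2, Q = 79. (Wedge: Pb − Ps = 28.)
ΔCS is the trapezoid between Q = 79 and Q = 127 of height $12: ½ · (127 + 79) · 12 = $1236.

Consumer surplus falls by $1236 thousand.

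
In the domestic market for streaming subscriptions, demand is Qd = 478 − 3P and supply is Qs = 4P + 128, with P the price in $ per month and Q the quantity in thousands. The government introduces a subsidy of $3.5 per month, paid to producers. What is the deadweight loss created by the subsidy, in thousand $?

Without the subsidy, 478 − 3P = 4P + 128 gives 7P = 350, so P* = $50 and Q* = 328.
With a per-unit subsidy paid to producers, each receives P + 3.5 per unit sold, so supply becomes Qs = 4(P + 3.5) + 128.
Solving gives Q = 334 with buyers paying $48 and producers receiving $51.5 (the $3.5 wedge).
Quantity rises by |ΔQ| = |328 − 334| = 6.
DWL = ½ · t · |ΔQ| = ½ · 3.5 · 6 = $10.5.

Deadweight loss = $10.5 thousand.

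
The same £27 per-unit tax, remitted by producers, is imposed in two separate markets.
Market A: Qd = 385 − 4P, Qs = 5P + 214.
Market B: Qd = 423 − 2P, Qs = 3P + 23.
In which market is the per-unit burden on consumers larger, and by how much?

Market B, by £1.2.

Market A: pre-tax P* = £19, Q* = 309; post-tax Q = 249; per-unit burden on consumers = £15.
Market B: pre-tax P* = £80, Q* = 263; post-tax Q = 230.6; per-unit burden on consumers = £16.2.
Difference: £15 vs £16.2 → market B is larger by £1.2.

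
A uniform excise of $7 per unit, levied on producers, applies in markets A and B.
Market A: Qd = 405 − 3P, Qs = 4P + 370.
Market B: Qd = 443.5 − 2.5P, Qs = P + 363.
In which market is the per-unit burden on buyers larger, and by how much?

Market A: pre-tax P* = $5, Q* = 390; post-tax Q = 378; per-unit burden on buyers = $4.
Market B: pre-tax P* = $23, Q* = 386; post-tax Q = 381; per-unit burden on buyers = $2.
Difference: $4 vs $2 → market A is larger by $2.

Market A, by $2.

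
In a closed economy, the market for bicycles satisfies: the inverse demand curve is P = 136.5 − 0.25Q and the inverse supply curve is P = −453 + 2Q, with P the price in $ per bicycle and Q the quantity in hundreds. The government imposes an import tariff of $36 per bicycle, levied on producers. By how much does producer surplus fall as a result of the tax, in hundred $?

Rewrite in direct form: Qd = 546 − 4P and Qs = 0.5P + 226.5.
Before the tax: set 546 − 4P = 0.5P + 226.5 → P* = $71, Q* = 262.
With the tax collected from producers, supply shifts: Qs = 0.5(P − 36) + 226.5.
New equilibrium: buyers pay $75, producers receive $39, Q = 246. (Wedge: Pb − Ps = 36.)
ΔPS is the trapezoid between Q = 246 and Q = 262 of height $32: ½ · (262 + 246) · 32 = $8128.

Producer surplus falls by $8128 hundred.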